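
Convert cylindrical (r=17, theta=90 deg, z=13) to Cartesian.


x = 17 * cos(90) = 0
y = 17 * sin(90) = 17
z = 13

(0, 17, 13)


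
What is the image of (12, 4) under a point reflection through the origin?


Reflection through origin: (x, y) -> (-x, -y)
(12, 4) -> (-12, -4)

(-12, -4)


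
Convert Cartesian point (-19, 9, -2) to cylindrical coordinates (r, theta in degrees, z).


r = sqrt((-19)^2 + 9^2) = 21.0238
theta = atan2(9, -19) = 154.6538 deg
z = -2

r = 21.0238, theta = 154.6538 deg, z = -2


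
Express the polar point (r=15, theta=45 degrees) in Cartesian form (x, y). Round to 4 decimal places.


x = 15 * cos(45) = 10.6066
y = 15 * sin(45) = 10.6066

(10.6066, 10.6066)


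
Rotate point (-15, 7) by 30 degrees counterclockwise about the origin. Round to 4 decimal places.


x' = -15*cos(30) - 7*sin(30) = -16.4904
y' = -15*sin(30) + 7*cos(30) = -1.4378

(-16.4904, -1.4378)


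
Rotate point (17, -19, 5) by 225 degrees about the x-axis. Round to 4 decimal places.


x' = 17
y' = -19*cos(225) - 5*sin(225) = 16.9706
z' = -19*sin(225) + 5*cos(225) = 9.8995

(17, 16.9706, 9.8995)


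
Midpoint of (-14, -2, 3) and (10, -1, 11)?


Midpoint = ((-14+10)/2, (-2+-1)/2, (3+11)/2) = (-2, -1.5, 7)

(-2, -1.5, 7)


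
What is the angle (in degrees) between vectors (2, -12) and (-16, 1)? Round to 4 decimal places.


dot = 2*-16 + -12*1 = -44
|u| = 12.1655, |v| = 16.0312
cos(angle) = -0.2256
angle = 103.0387 degrees

103.0387 degrees


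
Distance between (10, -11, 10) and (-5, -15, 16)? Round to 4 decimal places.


d = sqrt((-5-10)^2 + (-15--11)^2 + (16-10)^2) = 16.6433

16.6433


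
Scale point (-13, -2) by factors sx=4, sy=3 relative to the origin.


Scaling: (x*sx, y*sy) = (-13*4, -2*3) = (-52, -6)

(-52, -6)


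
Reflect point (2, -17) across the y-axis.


Reflection across y-axis: (x, y) -> (-x, y)
(2, -17) -> (-2, -17)

(-2, -17)


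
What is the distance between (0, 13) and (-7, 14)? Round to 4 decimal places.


d = sqrt((-7-0)^2 + (14-13)^2) = 7.0711

7.0711


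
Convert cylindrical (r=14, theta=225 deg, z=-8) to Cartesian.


x = 14 * cos(225) = -9.8995
y = 14 * sin(225) = -9.8995
z = -8

(-9.8995, -9.8995, -8)


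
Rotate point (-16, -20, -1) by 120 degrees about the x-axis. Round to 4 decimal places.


x' = -16
y' = -20*cos(120) - -1*sin(120) = 10.866
z' = -20*sin(120) + -1*cos(120) = -16.8205

(-16, 10.866, -16.8205)


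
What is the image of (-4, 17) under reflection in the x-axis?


Reflection across x-axis: (x, y) -> (x, -y)
(-4, 17) -> (-4, -17)

(-4, -17)


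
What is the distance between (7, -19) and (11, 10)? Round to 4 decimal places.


d = sqrt((11-7)^2 + (10--19)^2) = 29.2746

29.2746


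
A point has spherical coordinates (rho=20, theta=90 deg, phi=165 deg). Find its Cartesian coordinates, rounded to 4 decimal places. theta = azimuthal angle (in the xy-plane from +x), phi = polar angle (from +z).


x = 20 * sin(165) * cos(90) = 0
y = 20 * sin(165) * sin(90) = 5.1764
z = 20 * cos(165) = -19.3185

(0, 5.1764, -19.3185)


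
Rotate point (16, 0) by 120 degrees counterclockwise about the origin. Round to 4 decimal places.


x' = 16*cos(120) - 0*sin(120) = -8
y' = 16*sin(120) + 0*cos(120) = 13.8564

(-8, 13.8564)


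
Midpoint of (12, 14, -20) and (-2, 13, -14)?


Midpoint = ((12+-2)/2, (14+13)/2, (-20+-14)/2) = (5, 13.5, -17)

(5, 13.5, -17)


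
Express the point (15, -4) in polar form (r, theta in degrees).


r = sqrt(15^2 + (-4)^2) = 15.5242
theta = atan2(-4, 15) = 345.0686 degrees

r = 15.5242, theta = 345.0686 degrees


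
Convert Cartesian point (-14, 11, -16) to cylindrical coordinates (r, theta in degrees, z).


r = sqrt((-14)^2 + 11^2) = 17.8045
theta = atan2(11, -14) = 141.8428 deg
z = -16

r = 17.8045, theta = 141.8428 deg, z = -16


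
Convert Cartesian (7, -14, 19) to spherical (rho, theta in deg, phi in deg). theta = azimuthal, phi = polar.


rho = sqrt(7^2 + (-14)^2 + 19^2) = 24.6171
theta = atan2(-14, 7) = 296.5651 deg
phi = acos(19/24.6171) = 39.4822 deg

rho = 24.6171, theta = 296.5651 deg, phi = 39.4822 deg


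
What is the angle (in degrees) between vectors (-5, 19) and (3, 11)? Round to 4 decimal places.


dot = -5*3 + 19*11 = 194
|u| = 19.6469, |v| = 11.4018
cos(angle) = 0.866
angle = 29.9987 degrees

29.9987 degrees


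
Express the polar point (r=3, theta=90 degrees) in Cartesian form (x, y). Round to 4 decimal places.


x = 3 * cos(90) = 0
y = 3 * sin(90) = 3

(0, 3)


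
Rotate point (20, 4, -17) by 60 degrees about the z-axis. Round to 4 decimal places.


x' = 20*cos(60) - 4*sin(60) = 6.5359
y' = 20*sin(60) + 4*cos(60) = 19.3205
z' = -17

(6.5359, 19.3205, -17)


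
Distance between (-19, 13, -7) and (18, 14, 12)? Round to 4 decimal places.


d = sqrt((18--19)^2 + (14-13)^2 + (12--7)^2) = 41.6053

41.6053


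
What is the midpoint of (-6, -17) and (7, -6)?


Midpoint = ((-6+7)/2, (-17+-6)/2) = (0.5, -11.5)

(0.5, -11.5)


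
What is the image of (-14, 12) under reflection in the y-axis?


Reflection across y-axis: (x, y) -> (-x, y)
(-14, 12) -> (14, 12)

(14, 12)


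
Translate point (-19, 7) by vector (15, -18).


Translation: (x+dx, y+dy) = (-19+15, 7+-18) = (-4, -11)

(-4, -11)


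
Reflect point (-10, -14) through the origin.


Reflection through origin: (x, y) -> (-x, -y)
(-10, -14) -> (10, 14)

(10, 14)


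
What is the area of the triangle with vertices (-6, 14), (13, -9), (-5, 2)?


Area = |x1(y2-y3) + x2(y3-y1) + x3(y1-y2)| / 2
= |-6*(-9-2) + 13*(2-14) + -5*(14--9)| / 2
= 102.5

102.5


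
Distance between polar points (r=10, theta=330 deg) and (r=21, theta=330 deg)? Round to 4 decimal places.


d = sqrt(r1^2 + r2^2 - 2*r1*r2*cos(t2-t1))
d = sqrt(10^2 + 21^2 - 2*10*21*cos(330-330)) = 11

11


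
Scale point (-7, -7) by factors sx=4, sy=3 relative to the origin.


Scaling: (x*sx, y*sy) = (-7*4, -7*3) = (-28, -21)

(-28, -21)


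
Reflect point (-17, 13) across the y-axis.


Reflection across y-axis: (x, y) -> (-x, y)
(-17, 13) -> (17, 13)

(17, 13)


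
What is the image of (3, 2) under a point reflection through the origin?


Reflection through origin: (x, y) -> (-x, -y)
(3, 2) -> (-3, -2)

(-3, -2)


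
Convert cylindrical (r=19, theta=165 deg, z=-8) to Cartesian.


x = 19 * cos(165) = -18.3526
y = 19 * sin(165) = 4.9176
z = -8

(-18.3526, 4.9176, -8)


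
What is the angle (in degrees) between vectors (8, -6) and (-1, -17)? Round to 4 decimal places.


dot = 8*-1 + -6*-17 = 94
|u| = 10, |v| = 17.0294
cos(angle) = 0.552
angle = 56.4966 degrees

56.4966 degrees


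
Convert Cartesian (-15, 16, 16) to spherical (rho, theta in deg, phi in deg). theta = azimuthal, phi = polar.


rho = sqrt((-15)^2 + 16^2 + 16^2) = 27.1477
theta = atan2(16, -15) = 133.1524 deg
phi = acos(16/27.1477) = 53.8879 deg

rho = 27.1477, theta = 133.1524 deg, phi = 53.8879 deg


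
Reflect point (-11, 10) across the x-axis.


Reflection across x-axis: (x, y) -> (x, -y)
(-11, 10) -> (-11, -10)

(-11, -10)


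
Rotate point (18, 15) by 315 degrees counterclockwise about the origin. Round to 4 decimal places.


x' = 18*cos(315) - 15*sin(315) = 23.3345
y' = 18*sin(315) + 15*cos(315) = -2.1213

(23.3345, -2.1213)


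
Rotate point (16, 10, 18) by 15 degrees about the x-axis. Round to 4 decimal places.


x' = 16
y' = 10*cos(15) - 18*sin(15) = 5.0005
z' = 10*sin(15) + 18*cos(15) = 19.9749

(16, 5.0005, 19.9749)


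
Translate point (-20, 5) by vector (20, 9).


Translation: (x+dx, y+dy) = (-20+20, 5+9) = (0, 14)

(0, 14)


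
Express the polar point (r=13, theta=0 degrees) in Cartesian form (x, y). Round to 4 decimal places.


x = 13 * cos(0) = 13
y = 13 * sin(0) = 0

(13, 0)


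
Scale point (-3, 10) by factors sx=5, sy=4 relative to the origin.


Scaling: (x*sx, y*sy) = (-3*5, 10*4) = (-15, 40)

(-15, 40)


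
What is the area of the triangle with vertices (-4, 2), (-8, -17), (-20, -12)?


Area = |x1(y2-y3) + x2(y3-y1) + x3(y1-y2)| / 2
= |-4*(-17--12) + -8*(-12-2) + -20*(2--17)| / 2
= 124

124


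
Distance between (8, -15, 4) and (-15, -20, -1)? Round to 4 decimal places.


d = sqrt((-15-8)^2 + (-20--15)^2 + (-1-4)^2) = 24.0624

24.0624


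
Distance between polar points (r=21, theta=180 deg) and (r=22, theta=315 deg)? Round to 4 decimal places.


d = sqrt(r1^2 + r2^2 - 2*r1*r2*cos(t2-t1))
d = sqrt(21^2 + 22^2 - 2*21*22*cos(315-180)) = 39.7287

39.7287


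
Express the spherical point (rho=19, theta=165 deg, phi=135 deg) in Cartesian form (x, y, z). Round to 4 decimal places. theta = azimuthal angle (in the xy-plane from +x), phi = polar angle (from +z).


x = 19 * sin(135) * cos(165) = -12.9772
y = 19 * sin(135) * sin(165) = 3.4772
z = 19 * cos(135) = -13.435

(-12.9772, 3.4772, -13.435)


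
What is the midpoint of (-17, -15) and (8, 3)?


Midpoint = ((-17+8)/2, (-15+3)/2) = (-4.5, -6)

(-4.5, -6)


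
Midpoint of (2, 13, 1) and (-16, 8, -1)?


Midpoint = ((2+-16)/2, (13+8)/2, (1+-1)/2) = (-7, 10.5, 0)

(-7, 10.5, 0)


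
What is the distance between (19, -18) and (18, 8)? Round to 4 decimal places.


d = sqrt((18-19)^2 + (8--18)^2) = 26.0192

26.0192


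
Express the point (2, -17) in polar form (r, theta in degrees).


r = sqrt(2^2 + (-17)^2) = 17.1172
theta = atan2(-17, 2) = 276.7098 degrees

r = 17.1172, theta = 276.7098 degrees


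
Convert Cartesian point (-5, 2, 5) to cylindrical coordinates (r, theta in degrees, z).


r = sqrt((-5)^2 + 2^2) = 5.3852
theta = atan2(2, -5) = 158.1986 deg
z = 5

r = 5.3852, theta = 158.1986 deg, z = 5


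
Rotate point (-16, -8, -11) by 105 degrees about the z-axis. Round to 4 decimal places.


x' = -16*cos(105) - -8*sin(105) = 11.8685
y' = -16*sin(105) + -8*cos(105) = -13.3843
z' = -11

(11.8685, -13.3843, -11)


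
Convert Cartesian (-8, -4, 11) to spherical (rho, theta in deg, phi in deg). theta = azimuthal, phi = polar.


rho = sqrt((-8)^2 + (-4)^2 + 11^2) = 14.1774
theta = atan2(-4, -8) = 206.5651 deg
phi = acos(11/14.1774) = 39.1151 deg

rho = 14.1774, theta = 206.5651 deg, phi = 39.1151 deg


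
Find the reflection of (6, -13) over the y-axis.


Reflection across y-axis: (x, y) -> (-x, y)
(6, -13) -> (-6, -13)

(-6, -13)


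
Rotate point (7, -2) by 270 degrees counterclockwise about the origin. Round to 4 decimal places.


x' = 7*cos(270) - -2*sin(270) = -2
y' = 7*sin(270) + -2*cos(270) = -7

(-2, -7)


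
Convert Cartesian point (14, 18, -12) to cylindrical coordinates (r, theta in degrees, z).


r = sqrt(14^2 + 18^2) = 22.8035
theta = atan2(18, 14) = 52.125 deg
z = -12

r = 22.8035, theta = 52.125 deg, z = -12


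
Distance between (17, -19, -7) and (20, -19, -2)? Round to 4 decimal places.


d = sqrt((20-17)^2 + (-19--19)^2 + (-2--7)^2) = 5.831

5.831


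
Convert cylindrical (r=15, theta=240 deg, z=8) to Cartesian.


x = 15 * cos(240) = -7.5
y = 15 * sin(240) = -12.9904
z = 8

(-7.5, -12.9904, 8)


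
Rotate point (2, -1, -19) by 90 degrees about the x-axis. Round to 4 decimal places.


x' = 2
y' = -1*cos(90) - -19*sin(90) = 19
z' = -1*sin(90) + -19*cos(90) = -1

(2, 19, -1)


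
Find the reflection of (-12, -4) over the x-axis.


Reflection across x-axis: (x, y) -> (x, -y)
(-12, -4) -> (-12, 4)

(-12, 4)


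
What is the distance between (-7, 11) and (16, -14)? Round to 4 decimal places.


d = sqrt((16--7)^2 + (-14-11)^2) = 33.9706

33.9706


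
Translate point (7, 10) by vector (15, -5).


Translation: (x+dx, y+dy) = (7+15, 10+-5) = (22, 5)

(22, 5)


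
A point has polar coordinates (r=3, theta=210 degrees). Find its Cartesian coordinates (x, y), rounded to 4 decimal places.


x = 3 * cos(210) = -2.5981
y = 3 * sin(210) = -1.5

(-2.5981, -1.5)


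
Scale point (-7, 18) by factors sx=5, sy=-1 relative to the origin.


Scaling: (x*sx, y*sy) = (-7*5, 18*-1) = (-35, -18)

(-35, -18)


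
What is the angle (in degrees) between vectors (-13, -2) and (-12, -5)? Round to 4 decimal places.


dot = -13*-12 + -2*-5 = 166
|u| = 13.1529, |v| = 13
cos(angle) = 0.9708
angle = 13.8737 degrees

13.8737 degrees


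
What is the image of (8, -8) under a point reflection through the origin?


Reflection through origin: (x, y) -> (-x, -y)
(8, -8) -> (-8, 8)

(-8, 8)


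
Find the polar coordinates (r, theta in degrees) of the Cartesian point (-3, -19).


r = sqrt((-3)^2 + (-19)^2) = 19.2354
theta = atan2(-19, -3) = 261.0274 degrees

r = 19.2354, theta = 261.0274 degrees


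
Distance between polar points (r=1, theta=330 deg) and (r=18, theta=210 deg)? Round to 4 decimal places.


d = sqrt(r1^2 + r2^2 - 2*r1*r2*cos(t2-t1))
d = sqrt(1^2 + 18^2 - 2*1*18*cos(210-330)) = 18.5203

18.5203


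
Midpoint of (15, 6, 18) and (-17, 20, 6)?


Midpoint = ((15+-17)/2, (6+20)/2, (18+6)/2) = (-1, 13, 12)

(-1, 13, 12)


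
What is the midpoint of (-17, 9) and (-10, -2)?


Midpoint = ((-17+-10)/2, (9+-2)/2) = (-13.5, 3.5)

(-13.5, 3.5)


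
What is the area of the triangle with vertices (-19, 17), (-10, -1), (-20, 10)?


Area = |x1(y2-y3) + x2(y3-y1) + x3(y1-y2)| / 2
= |-19*(-1-10) + -10*(10-17) + -20*(17--1)| / 2
= 40.5

40.5


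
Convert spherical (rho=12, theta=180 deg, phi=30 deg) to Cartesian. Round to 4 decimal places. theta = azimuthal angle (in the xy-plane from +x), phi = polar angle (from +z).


x = 12 * sin(30) * cos(180) = -6
y = 12 * sin(30) * sin(180) = 0
z = 12 * cos(30) = 10.3923

(-6, 0, 10.3923)


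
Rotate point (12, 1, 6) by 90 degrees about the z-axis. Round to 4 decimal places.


x' = 12*cos(90) - 1*sin(90) = -1
y' = 12*sin(90) + 1*cos(90) = 12
z' = 6

(-1, 12, 6)


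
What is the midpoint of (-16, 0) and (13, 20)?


Midpoint = ((-16+13)/2, (0+20)/2) = (-1.5, 10)

(-1.5, 10)


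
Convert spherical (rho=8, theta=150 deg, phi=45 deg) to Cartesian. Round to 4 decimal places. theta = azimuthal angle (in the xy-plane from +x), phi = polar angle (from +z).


x = 8 * sin(45) * cos(150) = -4.899
y = 8 * sin(45) * sin(150) = 2.8284
z = 8 * cos(45) = 5.6569

(-4.899, 2.8284, 5.6569)


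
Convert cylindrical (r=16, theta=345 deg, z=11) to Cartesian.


x = 16 * cos(345) = 15.4548
y = 16 * sin(345) = -4.1411
z = 11

(15.4548, -4.1411, 11)


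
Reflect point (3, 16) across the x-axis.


Reflection across x-axis: (x, y) -> (x, -y)
(3, 16) -> (3, -16)

(3, -16)


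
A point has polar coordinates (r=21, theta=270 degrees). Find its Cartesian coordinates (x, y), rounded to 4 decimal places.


x = 21 * cos(270) = 0
y = 21 * sin(270) = -21

(0, -21)


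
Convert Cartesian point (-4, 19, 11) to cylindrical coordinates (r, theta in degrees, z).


r = sqrt((-4)^2 + 19^2) = 19.4165
theta = atan2(19, -4) = 101.8887 deg
z = 11

r = 19.4165, theta = 101.8887 deg, z = 11


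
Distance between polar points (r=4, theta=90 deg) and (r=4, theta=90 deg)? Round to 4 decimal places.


d = sqrt(r1^2 + r2^2 - 2*r1*r2*cos(t2-t1))
d = sqrt(4^2 + 4^2 - 2*4*4*cos(90-90)) = 0

0


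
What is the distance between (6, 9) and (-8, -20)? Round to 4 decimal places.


d = sqrt((-8-6)^2 + (-20-9)^2) = 32.2025

32.2025


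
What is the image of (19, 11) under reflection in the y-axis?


Reflection across y-axis: (x, y) -> (-x, y)
(19, 11) -> (-19, 11)

(-19, 11)


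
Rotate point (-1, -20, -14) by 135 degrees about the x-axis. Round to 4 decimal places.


x' = -1
y' = -20*cos(135) - -14*sin(135) = 24.0416
z' = -20*sin(135) + -14*cos(135) = -4.2426

(-1, 24.0416, -4.2426)


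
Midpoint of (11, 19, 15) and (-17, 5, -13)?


Midpoint = ((11+-17)/2, (19+5)/2, (15+-13)/2) = (-3, 12, 1)

(-3, 12, 1)


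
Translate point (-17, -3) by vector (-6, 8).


Translation: (x+dx, y+dy) = (-17+-6, -3+8) = (-23, 5)

(-23, 5)


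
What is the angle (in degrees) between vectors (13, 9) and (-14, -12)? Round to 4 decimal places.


dot = 13*-14 + 9*-12 = -290
|u| = 15.8114, |v| = 18.4391
cos(angle) = -0.9947
angle = 174.0939 degrees

174.0939 degrees


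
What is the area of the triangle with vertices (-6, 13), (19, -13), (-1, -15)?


Area = |x1(y2-y3) + x2(y3-y1) + x3(y1-y2)| / 2
= |-6*(-13--15) + 19*(-15-13) + -1*(13--13)| / 2
= 285

285


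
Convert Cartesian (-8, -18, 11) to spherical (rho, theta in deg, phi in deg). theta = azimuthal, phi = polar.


rho = sqrt((-8)^2 + (-18)^2 + 11^2) = 22.561
theta = atan2(-18, -8) = 246.0375 deg
phi = acos(11/22.561) = 60.8192 deg

rho = 22.561, theta = 246.0375 deg, phi = 60.8192 deg


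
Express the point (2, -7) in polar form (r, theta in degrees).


r = sqrt(2^2 + (-7)^2) = 7.2801
theta = atan2(-7, 2) = 285.9454 degrees

r = 7.2801, theta = 285.9454 degrees


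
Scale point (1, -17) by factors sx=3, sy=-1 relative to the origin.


Scaling: (x*sx, y*sy) = (1*3, -17*-1) = (3, 17)

(3, 17)


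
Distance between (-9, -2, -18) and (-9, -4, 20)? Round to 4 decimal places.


d = sqrt((-9--9)^2 + (-4--2)^2 + (20--18)^2) = 38.0526

38.0526


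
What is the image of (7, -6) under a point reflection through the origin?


Reflection through origin: (x, y) -> (-x, -y)
(7, -6) -> (-7, 6)

(-7, 6)


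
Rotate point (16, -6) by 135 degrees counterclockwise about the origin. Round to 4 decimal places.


x' = 16*cos(135) - -6*sin(135) = -7.0711
y' = 16*sin(135) + -6*cos(135) = 15.5563

(-7.0711, 15.5563)


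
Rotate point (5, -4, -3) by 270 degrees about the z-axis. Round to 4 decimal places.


x' = 5*cos(270) - -4*sin(270) = -4
y' = 5*sin(270) + -4*cos(270) = -5
z' = -3

(-4, -5, -3)


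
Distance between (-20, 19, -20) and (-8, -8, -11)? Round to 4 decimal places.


d = sqrt((-8--20)^2 + (-8-19)^2 + (-11--20)^2) = 30.8869

30.8869


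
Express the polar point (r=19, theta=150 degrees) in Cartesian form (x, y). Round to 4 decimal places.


x = 19 * cos(150) = -16.4545
y = 19 * sin(150) = 9.5

(-16.4545, 9.5)


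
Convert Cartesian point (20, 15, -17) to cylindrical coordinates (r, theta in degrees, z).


r = sqrt(20^2 + 15^2) = 25
theta = atan2(15, 20) = 36.8699 deg
z = -17

r = 25, theta = 36.8699 deg, z = -17


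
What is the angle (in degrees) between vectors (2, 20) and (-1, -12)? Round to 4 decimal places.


dot = 2*-1 + 20*-12 = -242
|u| = 20.0998, |v| = 12.0416
cos(angle) = -0.9999
angle = 179.053 degrees

179.053 degrees


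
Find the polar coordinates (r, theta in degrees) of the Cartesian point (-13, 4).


r = sqrt((-13)^2 + 4^2) = 13.6015
theta = atan2(4, -13) = 162.8973 degrees

r = 13.6015, theta = 162.8973 degrees


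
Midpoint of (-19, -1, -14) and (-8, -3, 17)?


Midpoint = ((-19+-8)/2, (-1+-3)/2, (-14+17)/2) = (-13.5, -2, 1.5)

(-13.5, -2, 1.5)


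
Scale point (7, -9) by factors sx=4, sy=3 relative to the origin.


Scaling: (x*sx, y*sy) = (7*4, -9*3) = (28, -27)

(28, -27)


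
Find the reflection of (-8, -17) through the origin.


Reflection through origin: (x, y) -> (-x, -y)
(-8, -17) -> (8, 17)

(8, 17)


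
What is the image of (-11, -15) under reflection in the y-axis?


Reflection across y-axis: (x, y) -> (-x, y)
(-11, -15) -> (11, -15)

(11, -15)


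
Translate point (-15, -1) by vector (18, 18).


Translation: (x+dx, y+dy) = (-15+18, -1+18) = (3, 17)

(3, 17)


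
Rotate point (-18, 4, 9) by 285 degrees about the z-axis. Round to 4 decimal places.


x' = -18*cos(285) - 4*sin(285) = -0.795
y' = -18*sin(285) + 4*cos(285) = 18.4219
z' = 9

(-0.795, 18.4219, 9)


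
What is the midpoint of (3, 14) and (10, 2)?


Midpoint = ((3+10)/2, (14+2)/2) = (6.5, 8)

(6.5, 8)


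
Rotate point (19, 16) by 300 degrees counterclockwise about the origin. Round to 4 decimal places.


x' = 19*cos(300) - 16*sin(300) = 23.3564
y' = 19*sin(300) + 16*cos(300) = -8.4545

(23.3564, -8.4545)


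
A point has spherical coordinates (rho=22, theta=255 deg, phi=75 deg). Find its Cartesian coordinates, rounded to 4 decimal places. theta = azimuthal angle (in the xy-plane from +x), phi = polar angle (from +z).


x = 22 * sin(75) * cos(255) = -5.5
y = 22 * sin(75) * sin(255) = -20.5263
z = 22 * cos(75) = 5.694

(-5.5, -20.5263, 5.694)


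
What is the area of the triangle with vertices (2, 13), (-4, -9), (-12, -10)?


Area = |x1(y2-y3) + x2(y3-y1) + x3(y1-y2)| / 2
= |2*(-9--10) + -4*(-10-13) + -12*(13--9)| / 2
= 85

85


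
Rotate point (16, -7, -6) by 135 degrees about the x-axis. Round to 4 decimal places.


x' = 16
y' = -7*cos(135) - -6*sin(135) = 9.1924
z' = -7*sin(135) + -6*cos(135) = -0.7071

(16, 9.1924, -0.7071)


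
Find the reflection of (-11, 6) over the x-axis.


Reflection across x-axis: (x, y) -> (x, -y)
(-11, 6) -> (-11, -6)

(-11, -6)


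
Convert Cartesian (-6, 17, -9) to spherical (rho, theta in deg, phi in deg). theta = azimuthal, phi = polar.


rho = sqrt((-6)^2 + 17^2 + (-9)^2) = 20.1494
theta = atan2(17, -6) = 109.44 deg
phi = acos(-9/20.1494) = 116.5298 deg

rho = 20.1494, theta = 109.44 deg, phi = 116.5298 deg


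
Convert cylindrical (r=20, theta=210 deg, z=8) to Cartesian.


x = 20 * cos(210) = -17.3205
y = 20 * sin(210) = -10
z = 8

(-17.3205, -10, 8)


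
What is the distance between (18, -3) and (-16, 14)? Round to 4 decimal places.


d = sqrt((-16-18)^2 + (14--3)^2) = 38.0132

38.0132


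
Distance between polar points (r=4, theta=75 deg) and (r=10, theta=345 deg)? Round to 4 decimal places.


d = sqrt(r1^2 + r2^2 - 2*r1*r2*cos(t2-t1))
d = sqrt(4^2 + 10^2 - 2*4*10*cos(345-75)) = 10.7703

10.7703


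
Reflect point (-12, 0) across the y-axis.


Reflection across y-axis: (x, y) -> (-x, y)
(-12, 0) -> (12, 0)

(12, 0)


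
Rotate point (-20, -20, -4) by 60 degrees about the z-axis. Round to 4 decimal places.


x' = -20*cos(60) - -20*sin(60) = 7.3205
y' = -20*sin(60) + -20*cos(60) = -27.3205
z' = -4

(7.3205, -27.3205, -4)


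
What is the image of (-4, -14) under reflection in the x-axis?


Reflection across x-axis: (x, y) -> (x, -y)
(-4, -14) -> (-4, 14)

(-4, 14)


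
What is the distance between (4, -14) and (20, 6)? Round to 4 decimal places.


d = sqrt((20-4)^2 + (6--14)^2) = 25.6125

25.6125


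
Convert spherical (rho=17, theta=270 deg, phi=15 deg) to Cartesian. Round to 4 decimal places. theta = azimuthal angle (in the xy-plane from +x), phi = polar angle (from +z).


x = 17 * sin(15) * cos(270) = 0
y = 17 * sin(15) * sin(270) = -4.3999
z = 17 * cos(15) = 16.4207

(0, -4.3999, 16.4207)


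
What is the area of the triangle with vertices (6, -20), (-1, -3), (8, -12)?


Area = |x1(y2-y3) + x2(y3-y1) + x3(y1-y2)| / 2
= |6*(-3--12) + -1*(-12--20) + 8*(-20--3)| / 2
= 45

45


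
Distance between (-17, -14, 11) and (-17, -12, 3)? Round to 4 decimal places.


d = sqrt((-17--17)^2 + (-12--14)^2 + (3-11)^2) = 8.2462

8.2462


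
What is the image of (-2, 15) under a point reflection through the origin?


Reflection through origin: (x, y) -> (-x, -y)
(-2, 15) -> (2, -15)

(2, -15)


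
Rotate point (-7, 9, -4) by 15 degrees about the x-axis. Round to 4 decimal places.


x' = -7
y' = 9*cos(15) - -4*sin(15) = 9.7286
z' = 9*sin(15) + -4*cos(15) = -1.5343

(-7, 9.7286, -1.5343)


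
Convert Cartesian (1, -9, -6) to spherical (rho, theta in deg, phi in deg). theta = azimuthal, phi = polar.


rho = sqrt(1^2 + (-9)^2 + (-6)^2) = 10.8628
theta = atan2(-9, 1) = 276.3402 deg
phi = acos(-6/10.8628) = 123.528 deg

rho = 10.8628, theta = 276.3402 deg, phi = 123.528 deg


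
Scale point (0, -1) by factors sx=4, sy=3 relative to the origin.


Scaling: (x*sx, y*sy) = (0*4, -1*3) = (0, -3)

(0, -3)


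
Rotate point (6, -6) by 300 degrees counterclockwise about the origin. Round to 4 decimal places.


x' = 6*cos(300) - -6*sin(300) = -2.1962
y' = 6*sin(300) + -6*cos(300) = -8.1962

(-2.1962, -8.1962)


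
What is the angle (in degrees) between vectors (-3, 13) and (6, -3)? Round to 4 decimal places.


dot = -3*6 + 13*-3 = -57
|u| = 13.3417, |v| = 6.7082
cos(angle) = -0.6369
angle = 129.5597 degrees

129.5597 degrees


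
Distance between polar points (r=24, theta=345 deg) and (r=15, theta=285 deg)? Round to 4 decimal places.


d = sqrt(r1^2 + r2^2 - 2*r1*r2*cos(t2-t1))
d = sqrt(24^2 + 15^2 - 2*24*15*cos(285-345)) = 21

21


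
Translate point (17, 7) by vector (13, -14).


Translation: (x+dx, y+dy) = (17+13, 7+-14) = (30, -7)

(30, -7)


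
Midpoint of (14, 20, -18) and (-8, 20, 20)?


Midpoint = ((14+-8)/2, (20+20)/2, (-18+20)/2) = (3, 20, 1)

(3, 20, 1)


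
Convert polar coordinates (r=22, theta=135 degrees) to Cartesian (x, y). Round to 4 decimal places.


x = 22 * cos(135) = -15.5563
y = 22 * sin(135) = 15.5563

(-15.5563, 15.5563)


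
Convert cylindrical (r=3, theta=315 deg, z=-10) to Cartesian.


x = 3 * cos(315) = 2.1213
y = 3 * sin(315) = -2.1213
z = -10

(2.1213, -2.1213, -10)


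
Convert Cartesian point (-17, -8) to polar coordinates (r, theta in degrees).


r = sqrt((-17)^2 + (-8)^2) = 18.7883
theta = atan2(-8, -17) = 205.2011 degrees

r = 18.7883, theta = 205.2011 degrees


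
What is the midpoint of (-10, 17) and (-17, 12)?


Midpoint = ((-10+-17)/2, (17+12)/2) = (-13.5, 14.5)

(-13.5, 14.5)


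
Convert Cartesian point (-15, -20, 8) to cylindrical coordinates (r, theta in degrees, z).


r = sqrt((-15)^2 + (-20)^2) = 25
theta = atan2(-20, -15) = 233.1301 deg
z = 8

r = 25, theta = 233.1301 deg, z = 8


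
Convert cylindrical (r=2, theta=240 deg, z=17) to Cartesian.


x = 2 * cos(240) = -1
y = 2 * sin(240) = -1.7321
z = 17

(-1, -1.7321, 17)


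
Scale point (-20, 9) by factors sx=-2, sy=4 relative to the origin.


Scaling: (x*sx, y*sy) = (-20*-2, 9*4) = (40, 36)

(40, 36)


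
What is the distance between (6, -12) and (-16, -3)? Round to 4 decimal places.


d = sqrt((-16-6)^2 + (-3--12)^2) = 23.7697

23.7697


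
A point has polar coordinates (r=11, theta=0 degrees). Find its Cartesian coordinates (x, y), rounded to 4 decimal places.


x = 11 * cos(0) = 11
y = 11 * sin(0) = 0

(11, 0)


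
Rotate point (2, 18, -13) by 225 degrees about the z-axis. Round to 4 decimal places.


x' = 2*cos(225) - 18*sin(225) = 11.3137
y' = 2*sin(225) + 18*cos(225) = -14.1421
z' = -13

(11.3137, -14.1421, -13)


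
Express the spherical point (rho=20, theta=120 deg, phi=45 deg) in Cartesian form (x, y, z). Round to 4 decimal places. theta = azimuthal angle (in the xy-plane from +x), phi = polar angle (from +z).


x = 20 * sin(45) * cos(120) = -7.0711
y = 20 * sin(45) * sin(120) = 12.2474
z = 20 * cos(45) = 14.1421

(-7.0711, 12.2474, 14.1421)


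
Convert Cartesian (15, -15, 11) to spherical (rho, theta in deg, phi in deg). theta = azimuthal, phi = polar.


rho = sqrt(15^2 + (-15)^2 + 11^2) = 23.8956
theta = atan2(-15, 15) = 315 deg
phi = acos(11/23.8956) = 62.5912 deg

rho = 23.8956, theta = 315 deg, phi = 62.5912 deg


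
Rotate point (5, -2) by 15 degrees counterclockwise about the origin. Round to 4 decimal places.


x' = 5*cos(15) - -2*sin(15) = 5.3473
y' = 5*sin(15) + -2*cos(15) = -0.6378

(5.3473, -0.6378)


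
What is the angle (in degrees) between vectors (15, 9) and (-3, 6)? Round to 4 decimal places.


dot = 15*-3 + 9*6 = 9
|u| = 17.4929, |v| = 6.7082
cos(angle) = 0.0767
angle = 85.6013 degrees

85.6013 degrees


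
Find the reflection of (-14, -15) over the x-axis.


Reflection across x-axis: (x, y) -> (x, -y)
(-14, -15) -> (-14, 15)

(-14, 15)


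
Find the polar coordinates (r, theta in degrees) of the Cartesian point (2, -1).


r = sqrt(2^2 + (-1)^2) = 2.2361
theta = atan2(-1, 2) = 333.4349 degrees

r = 2.2361, theta = 333.4349 degrees


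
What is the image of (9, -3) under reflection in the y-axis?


Reflection across y-axis: (x, y) -> (-x, y)
(9, -3) -> (-9, -3)

(-9, -3)


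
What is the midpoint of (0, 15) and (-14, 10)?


Midpoint = ((0+-14)/2, (15+10)/2) = (-7, 12.5)

(-7, 12.5)


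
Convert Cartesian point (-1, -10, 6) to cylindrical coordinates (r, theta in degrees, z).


r = sqrt((-1)^2 + (-10)^2) = 10.0499
theta = atan2(-10, -1) = 264.2894 deg
z = 6

r = 10.0499, theta = 264.2894 deg, z = 6


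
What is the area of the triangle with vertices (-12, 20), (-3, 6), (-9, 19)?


Area = |x1(y2-y3) + x2(y3-y1) + x3(y1-y2)| / 2
= |-12*(6-19) + -3*(19-20) + -9*(20-6)| / 2
= 16.5

16.5


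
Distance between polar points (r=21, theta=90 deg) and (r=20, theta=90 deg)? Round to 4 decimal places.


d = sqrt(r1^2 + r2^2 - 2*r1*r2*cos(t2-t1))
d = sqrt(21^2 + 20^2 - 2*21*20*cos(90-90)) = 1

1


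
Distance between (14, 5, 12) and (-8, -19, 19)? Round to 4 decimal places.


d = sqrt((-8-14)^2 + (-19-5)^2 + (19-12)^2) = 33.3017

33.3017


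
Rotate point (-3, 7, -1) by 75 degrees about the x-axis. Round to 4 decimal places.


x' = -3
y' = 7*cos(75) - -1*sin(75) = 2.7777
z' = 7*sin(75) + -1*cos(75) = 6.5027

(-3, 2.7777, 6.5027)


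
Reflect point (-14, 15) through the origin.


Reflection through origin: (x, y) -> (-x, -y)
(-14, 15) -> (14, -15)

(14, -15)


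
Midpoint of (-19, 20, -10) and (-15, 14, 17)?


Midpoint = ((-19+-15)/2, (20+14)/2, (-10+17)/2) = (-17, 17, 3.5)

(-17, 17, 3.5)


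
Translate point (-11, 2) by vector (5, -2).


Translation: (x+dx, y+dy) = (-11+5, 2+-2) = (-6, 0)

(-6, 0)


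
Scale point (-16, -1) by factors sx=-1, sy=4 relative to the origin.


Scaling: (x*sx, y*sy) = (-16*-1, -1*4) = (16, -4)

(16, -4)


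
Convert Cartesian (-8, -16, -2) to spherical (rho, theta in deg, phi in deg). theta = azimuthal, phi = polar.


rho = sqrt((-8)^2 + (-16)^2 + (-2)^2) = 18
theta = atan2(-16, -8) = 243.4349 deg
phi = acos(-2/18) = 96.3794 deg

rho = 18, theta = 243.4349 deg, phi = 96.3794 deg


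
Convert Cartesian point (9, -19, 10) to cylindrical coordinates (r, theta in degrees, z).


r = sqrt(9^2 + (-19)^2) = 21.0238
theta = atan2(-19, 9) = 295.3462 deg
z = 10

r = 21.0238, theta = 295.3462 deg, z = 10


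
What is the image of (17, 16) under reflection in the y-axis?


Reflection across y-axis: (x, y) -> (-x, y)
(17, 16) -> (-17, 16)

(-17, 16)


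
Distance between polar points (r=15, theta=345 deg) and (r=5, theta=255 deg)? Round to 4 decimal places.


d = sqrt(r1^2 + r2^2 - 2*r1*r2*cos(t2-t1))
d = sqrt(15^2 + 5^2 - 2*15*5*cos(255-345)) = 15.8114

15.8114


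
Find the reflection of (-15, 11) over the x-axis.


Reflection across x-axis: (x, y) -> (x, -y)
(-15, 11) -> (-15, -11)

(-15, -11)


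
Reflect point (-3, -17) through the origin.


Reflection through origin: (x, y) -> (-x, -y)
(-3, -17) -> (3, 17)

(3, 17)


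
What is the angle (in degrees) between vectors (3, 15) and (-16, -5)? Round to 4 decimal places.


dot = 3*-16 + 15*-5 = -123
|u| = 15.2971, |v| = 16.7631
cos(angle) = -0.4797
angle = 118.664 degrees

118.664 degrees


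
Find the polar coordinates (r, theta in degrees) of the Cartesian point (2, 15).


r = sqrt(2^2 + 15^2) = 15.1327
theta = atan2(15, 2) = 82.4054 degrees

r = 15.1327, theta = 82.4054 degrees


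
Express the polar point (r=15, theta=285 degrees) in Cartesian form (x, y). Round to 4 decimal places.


x = 15 * cos(285) = 3.8823
y = 15 * sin(285) = -14.4889

(3.8823, -14.4889)


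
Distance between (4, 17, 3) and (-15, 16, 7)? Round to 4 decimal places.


d = sqrt((-15-4)^2 + (16-17)^2 + (7-3)^2) = 19.4422

19.4422


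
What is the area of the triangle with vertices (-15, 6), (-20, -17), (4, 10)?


Area = |x1(y2-y3) + x2(y3-y1) + x3(y1-y2)| / 2
= |-15*(-17-10) + -20*(10-6) + 4*(6--17)| / 2
= 208.5

208.5


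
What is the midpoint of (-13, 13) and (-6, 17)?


Midpoint = ((-13+-6)/2, (13+17)/2) = (-9.5, 15)

(-9.5, 15)


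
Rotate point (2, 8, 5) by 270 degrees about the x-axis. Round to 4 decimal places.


x' = 2
y' = 8*cos(270) - 5*sin(270) = 5
z' = 8*sin(270) + 5*cos(270) = -8

(2, 5, -8)


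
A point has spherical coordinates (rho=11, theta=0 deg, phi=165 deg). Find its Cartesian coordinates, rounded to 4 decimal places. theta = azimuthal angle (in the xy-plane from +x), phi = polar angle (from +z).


x = 11 * sin(165) * cos(0) = 2.847
y = 11 * sin(165) * sin(0) = 0
z = 11 * cos(165) = -10.6252

(2.847, 0, -10.6252)


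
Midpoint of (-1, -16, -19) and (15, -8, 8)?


Midpoint = ((-1+15)/2, (-16+-8)/2, (-19+8)/2) = (7, -12, -5.5)

(7, -12, -5.5)


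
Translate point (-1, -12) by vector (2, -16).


Translation: (x+dx, y+dy) = (-1+2, -12+-16) = (1, -28)

(1, -28)


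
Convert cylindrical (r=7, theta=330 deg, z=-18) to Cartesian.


x = 7 * cos(330) = 6.0622
y = 7 * sin(330) = -3.5
z = -18

(6.0622, -3.5, -18)


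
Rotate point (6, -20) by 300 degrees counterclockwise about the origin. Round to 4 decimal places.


x' = 6*cos(300) - -20*sin(300) = -14.3205
y' = 6*sin(300) + -20*cos(300) = -15.1962

(-14.3205, -15.1962)


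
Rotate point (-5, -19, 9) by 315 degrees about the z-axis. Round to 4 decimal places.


x' = -5*cos(315) - -19*sin(315) = -16.9706
y' = -5*sin(315) + -19*cos(315) = -9.8995
z' = 9

(-16.9706, -9.8995, 9)


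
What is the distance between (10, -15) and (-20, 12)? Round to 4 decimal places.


d = sqrt((-20-10)^2 + (12--15)^2) = 40.3609

40.3609


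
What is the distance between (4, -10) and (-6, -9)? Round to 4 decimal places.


d = sqrt((-6-4)^2 + (-9--10)^2) = 10.0499

10.0499


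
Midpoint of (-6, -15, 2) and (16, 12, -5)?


Midpoint = ((-6+16)/2, (-15+12)/2, (2+-5)/2) = (5, -1.5, -1.5)

(5, -1.5, -1.5)


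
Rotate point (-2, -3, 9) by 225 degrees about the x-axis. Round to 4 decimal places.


x' = -2
y' = -3*cos(225) - 9*sin(225) = 8.4853
z' = -3*sin(225) + 9*cos(225) = -4.2426

(-2, 8.4853, -4.2426)


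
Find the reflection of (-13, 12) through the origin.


Reflection through origin: (x, y) -> (-x, -y)
(-13, 12) -> (13, -12)

(13, -12)


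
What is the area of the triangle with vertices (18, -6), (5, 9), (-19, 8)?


Area = |x1(y2-y3) + x2(y3-y1) + x3(y1-y2)| / 2
= |18*(9-8) + 5*(8--6) + -19*(-6-9)| / 2
= 186.5

186.5


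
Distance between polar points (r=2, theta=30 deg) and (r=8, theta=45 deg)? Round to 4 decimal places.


d = sqrt(r1^2 + r2^2 - 2*r1*r2*cos(t2-t1))
d = sqrt(2^2 + 8^2 - 2*2*8*cos(45-30)) = 6.0902

6.0902


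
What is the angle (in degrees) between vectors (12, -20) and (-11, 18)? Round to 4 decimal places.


dot = 12*-11 + -20*18 = -492
|u| = 23.3238, |v| = 21.095
cos(angle) = -1
angle = 179.5342 degrees

179.5342 degrees


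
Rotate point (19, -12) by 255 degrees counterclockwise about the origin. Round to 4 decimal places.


x' = 19*cos(255) - -12*sin(255) = -16.5087
y' = 19*sin(255) + -12*cos(255) = -15.2468

(-16.5087, -15.2468)


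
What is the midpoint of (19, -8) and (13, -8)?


Midpoint = ((19+13)/2, (-8+-8)/2) = (16, -8)

(16, -8)


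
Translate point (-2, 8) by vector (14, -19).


Translation: (x+dx, y+dy) = (-2+14, 8+-19) = (12, -11)

(12, -11)


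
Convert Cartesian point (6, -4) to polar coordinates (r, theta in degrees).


r = sqrt(6^2 + (-4)^2) = 7.2111
theta = atan2(-4, 6) = 326.3099 degrees

r = 7.2111, theta = 326.3099 degrees


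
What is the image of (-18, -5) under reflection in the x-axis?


Reflection across x-axis: (x, y) -> (x, -y)
(-18, -5) -> (-18, 5)

(-18, 5)


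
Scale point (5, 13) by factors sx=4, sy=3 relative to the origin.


Scaling: (x*sx, y*sy) = (5*4, 13*3) = (20, 39)

(20, 39)


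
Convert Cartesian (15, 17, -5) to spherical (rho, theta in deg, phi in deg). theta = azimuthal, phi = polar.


rho = sqrt(15^2 + 17^2 + (-5)^2) = 23.2164
theta = atan2(17, 15) = 48.5763 deg
phi = acos(-5/23.2164) = 102.437 deg

rho = 23.2164, theta = 48.5763 deg, phi = 102.437 deg


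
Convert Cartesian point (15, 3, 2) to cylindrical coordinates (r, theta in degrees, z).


r = sqrt(15^2 + 3^2) = 15.2971
theta = atan2(3, 15) = 11.3099 deg
z = 2

r = 15.2971, theta = 11.3099 deg, z = 2


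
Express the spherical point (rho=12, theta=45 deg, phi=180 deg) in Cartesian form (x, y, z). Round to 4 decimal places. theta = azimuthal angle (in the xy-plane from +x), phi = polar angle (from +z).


x = 12 * sin(180) * cos(45) = 0
y = 12 * sin(180) * sin(45) = 0
z = 12 * cos(180) = -12

(0, 0, -12)


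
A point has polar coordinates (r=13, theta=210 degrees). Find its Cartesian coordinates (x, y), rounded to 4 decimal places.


x = 13 * cos(210) = -11.2583
y = 13 * sin(210) = -6.5

(-11.2583, -6.5)


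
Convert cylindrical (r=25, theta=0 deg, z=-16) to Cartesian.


x = 25 * cos(0) = 25
y = 25 * sin(0) = 0
z = -16

(25, 0, -16)


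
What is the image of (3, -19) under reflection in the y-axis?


Reflection across y-axis: (x, y) -> (-x, y)
(3, -19) -> (-3, -19)

(-3, -19)


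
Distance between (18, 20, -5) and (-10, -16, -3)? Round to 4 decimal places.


d = sqrt((-10-18)^2 + (-16-20)^2 + (-3--5)^2) = 45.6508

45.6508


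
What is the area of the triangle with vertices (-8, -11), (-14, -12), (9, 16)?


Area = |x1(y2-y3) + x2(y3-y1) + x3(y1-y2)| / 2
= |-8*(-12-16) + -14*(16--11) + 9*(-11--12)| / 2
= 72.5

72.5


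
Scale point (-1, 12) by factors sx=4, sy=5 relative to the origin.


Scaling: (x*sx, y*sy) = (-1*4, 12*5) = (-4, 60)

(-4, 60)


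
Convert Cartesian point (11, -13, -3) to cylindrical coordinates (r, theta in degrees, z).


r = sqrt(11^2 + (-13)^2) = 17.0294
theta = atan2(-13, 11) = 310.2364 deg
z = -3

r = 17.0294, theta = 310.2364 deg, z = -3


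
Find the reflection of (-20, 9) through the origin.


Reflection through origin: (x, y) -> (-x, -y)
(-20, 9) -> (20, -9)

(20, -9)


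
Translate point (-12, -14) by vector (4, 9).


Translation: (x+dx, y+dy) = (-12+4, -14+9) = (-8, -5)

(-8, -5)


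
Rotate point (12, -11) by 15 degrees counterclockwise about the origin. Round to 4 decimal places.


x' = 12*cos(15) - -11*sin(15) = 14.4381
y' = 12*sin(15) + -11*cos(15) = -7.5194

(14.4381, -7.5194)


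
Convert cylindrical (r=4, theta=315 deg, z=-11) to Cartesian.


x = 4 * cos(315) = 2.8284
y = 4 * sin(315) = -2.8284
z = -11

(2.8284, -2.8284, -11)


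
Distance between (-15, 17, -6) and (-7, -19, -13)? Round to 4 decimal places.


d = sqrt((-7--15)^2 + (-19-17)^2 + (-13--6)^2) = 37.5366

37.5366


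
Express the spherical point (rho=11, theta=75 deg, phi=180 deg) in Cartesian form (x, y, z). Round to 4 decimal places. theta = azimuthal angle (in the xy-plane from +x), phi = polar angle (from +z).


x = 11 * sin(180) * cos(75) = 0
y = 11 * sin(180) * sin(75) = 0
z = 11 * cos(180) = -11

(0, 0, -11)


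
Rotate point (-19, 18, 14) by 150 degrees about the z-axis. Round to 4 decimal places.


x' = -19*cos(150) - 18*sin(150) = 7.4545
y' = -19*sin(150) + 18*cos(150) = -25.0885
z' = 14

(7.4545, -25.0885, 14)


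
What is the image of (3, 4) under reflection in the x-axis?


Reflection across x-axis: (x, y) -> (x, -y)
(3, 4) -> (3, -4)

(3, -4)


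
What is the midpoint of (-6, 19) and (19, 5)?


Midpoint = ((-6+19)/2, (19+5)/2) = (6.5, 12)

(6.5, 12)


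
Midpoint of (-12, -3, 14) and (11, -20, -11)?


Midpoint = ((-12+11)/2, (-3+-20)/2, (14+-11)/2) = (-0.5, -11.5, 1.5)

(-0.5, -11.5, 1.5)


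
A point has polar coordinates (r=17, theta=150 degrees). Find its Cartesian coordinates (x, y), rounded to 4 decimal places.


x = 17 * cos(150) = -14.7224
y = 17 * sin(150) = 8.5

(-14.7224, 8.5)


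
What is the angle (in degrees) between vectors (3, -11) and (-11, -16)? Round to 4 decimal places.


dot = 3*-11 + -11*-16 = 143
|u| = 11.4018, |v| = 19.4165
cos(angle) = 0.6459
angle = 49.7636 degrees

49.7636 degrees
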